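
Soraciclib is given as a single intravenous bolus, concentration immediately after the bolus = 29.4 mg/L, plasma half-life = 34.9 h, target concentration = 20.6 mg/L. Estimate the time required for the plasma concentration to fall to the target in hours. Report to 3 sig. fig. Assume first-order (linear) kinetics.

k = ln2 / t½ = 0.693147 / 34.9 = 0.01986 h⁻¹
t = ln(C₀ / C) / k = ln(29.40 / 20.6) / 0.01986
  = ln(1.427) / 0.01986 = 0.3556 / 0.01986 = 17.91 h

17.9 h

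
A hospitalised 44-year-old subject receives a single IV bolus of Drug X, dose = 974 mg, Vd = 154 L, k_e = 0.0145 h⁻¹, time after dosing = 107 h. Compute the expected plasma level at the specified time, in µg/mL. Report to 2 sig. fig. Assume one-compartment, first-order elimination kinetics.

1.3 µg/mL

C₀ = Dose / Vd = 974.0 / 154 = 6.325 mg/L
C = C₀ · e^(−k·t) = 6.325 × e^(−0.01450 × 107)
  = 6.325 × 0.2119 = 1.340 mg/L
(1.340 mg/L = 1.340 µg/mL)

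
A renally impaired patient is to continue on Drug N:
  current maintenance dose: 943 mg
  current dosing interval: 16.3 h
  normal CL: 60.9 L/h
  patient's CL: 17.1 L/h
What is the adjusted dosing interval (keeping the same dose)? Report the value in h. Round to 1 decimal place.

To keep the same average steady-state level, dosing rate must scale with clearance.
CL ratio = 17.1 / 60.9 = 0.2808
New interval (same dose) = 16.3 / 0.2808 = 58.05 h

58.1 h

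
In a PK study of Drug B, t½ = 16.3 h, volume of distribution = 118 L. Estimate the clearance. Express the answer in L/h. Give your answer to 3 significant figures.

5.02 L/h

k = ln2 / t½ = 0.693147 / 16.3 = 0.04252 h⁻¹
CL = k × Vd = 0.04252 × 118 = 5.017 L/h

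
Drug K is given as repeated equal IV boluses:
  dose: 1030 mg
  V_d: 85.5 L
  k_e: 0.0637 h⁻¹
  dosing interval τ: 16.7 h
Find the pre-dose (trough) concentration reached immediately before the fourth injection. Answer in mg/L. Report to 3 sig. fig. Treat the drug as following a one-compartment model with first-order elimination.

6.09 mg/L

C₀ per dose = Dose / Vd = 1030 / 85.5 = 12.05 mg/L
Fraction remaining after one interval: r = e^(−kτ) = e^(−0.06370 × 16.7) = 0.3451
Before dose 4, 3 doses have been given (aged 1τ, 2τ, 3τ).
C_trough = C₀ × (r + r² + … + r^3) = C₀ × r(1−r^3)/(1−r)
        = 12.05 × 0.3451 × (1 − 0.04110) / (1 − 0.3451) = 6.089 mg/L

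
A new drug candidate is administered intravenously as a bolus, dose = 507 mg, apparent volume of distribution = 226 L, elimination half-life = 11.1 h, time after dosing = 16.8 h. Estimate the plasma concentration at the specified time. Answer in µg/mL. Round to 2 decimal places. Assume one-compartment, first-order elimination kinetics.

0.79 µg/mL

C₀ = Dose / Vd = 507.0 / 226 = 2.243 mg/L
k = ln2 / t½ = 0.693147 / 11.1 = 0.06245 h⁻¹
C = C₀ · e^(−k·t) = 2.243 × e^(−0.06245 × 16.8)
  = 2.243 × 0.3502 = 0.7855 mg/L
(0.7855 mg/L = 0.7855 µg/mL)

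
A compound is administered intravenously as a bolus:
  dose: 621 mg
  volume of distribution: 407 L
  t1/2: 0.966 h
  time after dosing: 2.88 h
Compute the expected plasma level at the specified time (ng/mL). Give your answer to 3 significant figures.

193 ng/mL

C₀ = Dose / Vd = 621.0 / 407 = 1.526 mg/L
k = ln2 / t½ = 0.693147 / 0.966 = 0.7175 h⁻¹
C = C₀ · e^(−k·t) = 1.526 × e^(−0.7175 × 2.88)
  = 1.526 × 0.1266 = 0.1932 mg/L
Convert: 0.1932 mg/L × 1000 = 193.2 ng/mL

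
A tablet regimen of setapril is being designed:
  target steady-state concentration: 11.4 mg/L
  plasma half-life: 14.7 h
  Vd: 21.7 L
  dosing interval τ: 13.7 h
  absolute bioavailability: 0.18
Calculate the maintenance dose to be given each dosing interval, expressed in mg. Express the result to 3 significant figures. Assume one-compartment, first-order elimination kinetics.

k = ln2 / t½ = 0.693147 / 14.7 = 0.04715 h⁻¹
CL = k × Vd = 0.04715 × 21.7 = 1.023 L/h
At steady state, F × (Dose/τ) = Css × CL.
Dose = Css × CL × τ / F = 11.4 × 1.023 × 13.7 / 0.18 = 887.6 mg

888 mg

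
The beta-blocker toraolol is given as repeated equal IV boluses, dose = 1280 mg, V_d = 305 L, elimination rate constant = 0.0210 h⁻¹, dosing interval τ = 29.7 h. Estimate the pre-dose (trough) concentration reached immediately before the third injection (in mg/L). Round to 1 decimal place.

3.5 mg/L

C₀ per dose = Dose / Vd = 1280 / 305 = 4.197 mg/L
Fraction remaining after one interval: r = e^(−kτ) = e^(−0.02100 × 29.7) = 0.5360
Before dose 3, 2 doses have been given (aged 1τ, 2τ).
C_trough = C₀ × (r + r²) = 4.197 × (0.5360 + 0.2873) = 3.455 mg/L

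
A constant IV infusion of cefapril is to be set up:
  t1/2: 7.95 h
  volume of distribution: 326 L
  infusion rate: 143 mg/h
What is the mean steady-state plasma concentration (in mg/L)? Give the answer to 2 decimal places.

k = ln2 / t½ = 0.693147 / 7.95 = 0.08719 h⁻¹
CL = k × Vd = 0.08719 × 326 = 28.42 L/h
At steady state Css = R₀ / CL = 143 / 28.42 = 5.032 mg/L

5.03 mg/L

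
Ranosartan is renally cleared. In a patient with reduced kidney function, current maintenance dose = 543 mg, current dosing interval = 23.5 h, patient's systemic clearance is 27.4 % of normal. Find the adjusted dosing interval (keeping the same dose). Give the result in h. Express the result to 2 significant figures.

86 h

To keep the same average steady-state level, dosing rate must scale with clearance.
CL ratio = 27.4 / 100 = 0.2740
New interval (same dose) = 23.5 / 0.2740 = 85.77 h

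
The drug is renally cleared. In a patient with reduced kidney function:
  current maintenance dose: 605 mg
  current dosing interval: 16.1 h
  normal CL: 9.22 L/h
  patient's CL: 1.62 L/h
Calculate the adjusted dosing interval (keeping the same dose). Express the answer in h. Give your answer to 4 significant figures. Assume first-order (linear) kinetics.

To keep the same average steady-state level, dosing rate must scale with clearance.
CL ratio = 1.62 / 9.22 = 0.1757
New interval (same dose) = 16.1 / 0.1757 = 91.63 h

91.63 h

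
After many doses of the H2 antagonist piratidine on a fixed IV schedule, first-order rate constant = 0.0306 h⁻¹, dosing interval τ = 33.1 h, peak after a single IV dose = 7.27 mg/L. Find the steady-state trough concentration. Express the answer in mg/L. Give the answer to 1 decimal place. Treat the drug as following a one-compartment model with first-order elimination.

e^(−kτ) = e^(−0.03060 × 33.1) = 0.3632
Accumulation ratio R = 1 / (1 − e^(−kτ)) = 1 / (1 − 0.3632) = 1.570
Steady-state trough = C₀ × R × e^(−kτ) = 7.27 × 1.570 × 0.3632 = 4.146 mg/L

4.1 mg/L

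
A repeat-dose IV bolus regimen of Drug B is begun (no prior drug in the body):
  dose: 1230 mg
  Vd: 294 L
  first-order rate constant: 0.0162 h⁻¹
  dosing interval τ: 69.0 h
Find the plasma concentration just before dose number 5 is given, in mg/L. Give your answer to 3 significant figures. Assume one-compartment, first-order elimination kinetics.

C₀ per dose = Dose / Vd = 1230 / 294 = 4.184 mg/L
Fraction remaining after one interval: r = e^(−kτ) = e^(−0.01620 × 69.0) = 0.3270
Before dose 5, 4 doses have been given (aged 1τ, 2τ, 3τ, 4τ).
C_trough = C₀ × (r + r² + … + r^4) = C₀ × r(1−r^4)/(1−r)
        = 4.184 × 0.3270 × (1 − 0.01143) / (1 − 0.3270) = 2.010 mg/L

2.01 mg/L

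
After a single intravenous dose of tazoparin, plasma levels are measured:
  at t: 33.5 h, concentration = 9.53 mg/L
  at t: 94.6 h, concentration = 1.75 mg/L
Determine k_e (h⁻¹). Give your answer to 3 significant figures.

k = ln(C₁/C₂) / (t₂ − t₁) = ln(9.53/1.75) / (94.6 − 33.5)
  = 1.695 / 61.10 = 0.02774 h⁻¹

0.0277 h⁻¹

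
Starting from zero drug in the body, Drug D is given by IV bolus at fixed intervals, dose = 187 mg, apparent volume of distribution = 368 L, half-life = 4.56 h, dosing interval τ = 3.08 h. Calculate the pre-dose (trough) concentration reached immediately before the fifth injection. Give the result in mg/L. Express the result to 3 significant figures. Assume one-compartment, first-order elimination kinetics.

0.720 mg/L

C₀ per dose = Dose / Vd = 187 / 368 = 0.5082 mg/L
k = ln2 / t½ = 0.693147 / 4.56 = 0.1520 h⁻¹
Fraction remaining after one interval: r = e^(−kτ) = e^(−0.1520 × 3.08) = 0.6262
Before dose 5, 4 doses have been given (aged 1τ, 2τ, 3τ, 4τ).
C_trough = C₀ × (r + r² + … + r^4) = C₀ × r(1−r^4)/(1−r)
        = 0.5082 × 0.6262 × (1 − 0.1538) / (1 − 0.6262) = 0.7204 mg/L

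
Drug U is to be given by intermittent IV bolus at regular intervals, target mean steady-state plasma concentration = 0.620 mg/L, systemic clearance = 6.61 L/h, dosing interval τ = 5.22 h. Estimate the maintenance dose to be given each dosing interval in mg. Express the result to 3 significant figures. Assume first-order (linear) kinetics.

21.4 mg

At steady state, Dose/τ = Css × CL.
Dose = Css × CL × τ = 0.620 × 6.610 × 5.22 = 21.39 mg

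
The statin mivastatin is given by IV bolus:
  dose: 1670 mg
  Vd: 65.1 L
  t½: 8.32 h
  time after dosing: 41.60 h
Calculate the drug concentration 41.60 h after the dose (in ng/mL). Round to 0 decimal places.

802 ng/mL

C₀ = Dose / Vd = 1670 / 65.1 = 25.65 mg/L
k = ln2 / t½ = 0.693147 / 8.32 = 0.08331 h⁻¹
t / t½ = 41.60 / 8.32 = 5 half-lives
C = C₀ × (1/2)^5 = 25.65 × 0.03125 = 0.8016 mg/L
Convert: 0.8016 mg/L × 1000 = 801.6 ng/mL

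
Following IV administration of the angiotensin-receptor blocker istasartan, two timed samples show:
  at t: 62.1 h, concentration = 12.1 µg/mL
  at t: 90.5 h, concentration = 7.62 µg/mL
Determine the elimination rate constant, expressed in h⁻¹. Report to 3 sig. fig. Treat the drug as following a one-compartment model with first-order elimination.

k = ln(C₁/C₂) / (t₂ − t₁) = ln(12.1/7.62) / (90.5 − 62.1)
  = 0.4624 / 28.40 = 0.01628 h⁻¹

0.0163 h⁻¹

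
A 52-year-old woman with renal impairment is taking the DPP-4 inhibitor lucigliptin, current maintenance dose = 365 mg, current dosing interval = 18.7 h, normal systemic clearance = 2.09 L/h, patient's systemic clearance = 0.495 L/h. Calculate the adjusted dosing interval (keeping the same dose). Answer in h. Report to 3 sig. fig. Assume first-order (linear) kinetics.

79.0 h

To keep the same average steady-state level, dosing rate must scale with clearance.
CL ratio = 0.495 / 2.09 = 0.2368
New interval (same dose) = 18.7 / 0.2368 = 78.97 h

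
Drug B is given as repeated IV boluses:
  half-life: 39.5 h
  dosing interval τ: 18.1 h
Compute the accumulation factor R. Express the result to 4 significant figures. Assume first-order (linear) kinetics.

k = ln2 / t½ = 0.693147 / 39.5 = 0.01755 h⁻¹
e^(−kτ) = e^(−0.01755 × 18.1) = 0.7279
Accumulation ratio R = 1 / (1 − e^(−kτ)) = 1 / (1 − 0.7279) = 3.675

3.675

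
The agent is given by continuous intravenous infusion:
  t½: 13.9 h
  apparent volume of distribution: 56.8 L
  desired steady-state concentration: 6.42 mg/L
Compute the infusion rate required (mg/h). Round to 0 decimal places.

18 mg/h

k = ln2 / t½ = 0.693147 / 13.9 = 0.04987 h⁻¹
CL = k × Vd = 0.04987 × 56.8 = 2.833 L/h
At steady state, infusion rate R₀ = Css × CL = 6.42 × 2.833 = 18.19 mg/h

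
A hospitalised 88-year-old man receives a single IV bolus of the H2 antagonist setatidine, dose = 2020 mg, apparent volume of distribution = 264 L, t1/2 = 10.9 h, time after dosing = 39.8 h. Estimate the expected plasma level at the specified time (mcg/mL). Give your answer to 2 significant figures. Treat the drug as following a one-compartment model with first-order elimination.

0.61 mcg/mL

C₀ = Dose / Vd = 2020 / 264 = 7.652 mg/L
k = ln2 / t½ = 0.693147 / 10.9 = 0.06359 h⁻¹
C = C₀ · e^(−k·t) = 7.652 × e^(−0.06359 × 39.8)
  = 7.652 × 0.07959 = 0.6090 mg/L
(0.6090 mg/L = 0.6090 mcg/mL)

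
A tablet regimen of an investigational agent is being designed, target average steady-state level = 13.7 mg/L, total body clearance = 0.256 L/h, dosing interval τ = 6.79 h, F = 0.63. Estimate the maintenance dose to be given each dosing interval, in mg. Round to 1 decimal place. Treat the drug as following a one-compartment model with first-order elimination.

37.8 mg

At steady state, F × (Dose/τ) = Css × CL.
Dose = Css × CL × τ / F = 13.7 × 0.2560 × 6.79 / 0.63 = 37.80 mg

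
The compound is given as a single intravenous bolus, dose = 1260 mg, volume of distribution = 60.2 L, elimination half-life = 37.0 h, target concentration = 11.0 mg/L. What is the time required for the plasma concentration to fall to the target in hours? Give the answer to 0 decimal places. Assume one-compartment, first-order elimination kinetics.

C₀ = Dose / Vd = 1260 / 60.2 = 20.93 mg/L
k = ln2 / t½ = 0.693147 / 37.0 = 0.01873 h⁻¹
t = ln(C₀ / C) / k = ln(20.93 / 11.0) / 0.01873
  = ln(1.903) / 0.01873 = 0.6434 / 0.01873 = 34.35 h

34 h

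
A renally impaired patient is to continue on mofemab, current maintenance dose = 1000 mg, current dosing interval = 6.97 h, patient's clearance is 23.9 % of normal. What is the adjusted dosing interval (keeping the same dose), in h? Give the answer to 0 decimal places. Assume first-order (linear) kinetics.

To keep the same average steady-state level, dosing rate must scale with clearance.
CL ratio = 23.9 / 100 = 0.2390
New interval (same dose) = 6.97 / 0.2390 = 29.16 h

29 h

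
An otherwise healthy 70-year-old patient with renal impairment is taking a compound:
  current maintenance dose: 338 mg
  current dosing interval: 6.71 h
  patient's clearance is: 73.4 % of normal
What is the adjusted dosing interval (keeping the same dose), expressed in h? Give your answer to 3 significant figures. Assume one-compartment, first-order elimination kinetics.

9.14 h

To keep the same average steady-state level, dosing rate must scale with clearance.
CL ratio = 73.4 / 100 = 0.7340
New interval (same dose) = 6.71 / 0.7340 = 9.142 h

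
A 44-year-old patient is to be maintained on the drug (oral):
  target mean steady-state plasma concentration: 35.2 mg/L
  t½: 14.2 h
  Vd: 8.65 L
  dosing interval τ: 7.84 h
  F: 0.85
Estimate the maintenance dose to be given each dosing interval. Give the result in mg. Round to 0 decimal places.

k = ln2 / t½ = 0.693147 / 14.2 = 0.04881 h⁻¹
CL = k × Vd = 0.04881 × 8.65 = 0.4222 L/h
At steady state, F × (Dose/τ) = Css × CL.
Dose = Css × CL × τ / F = 35.2 × 0.4222 × 7.84 / 0.85 = 137.1 mg

137 mg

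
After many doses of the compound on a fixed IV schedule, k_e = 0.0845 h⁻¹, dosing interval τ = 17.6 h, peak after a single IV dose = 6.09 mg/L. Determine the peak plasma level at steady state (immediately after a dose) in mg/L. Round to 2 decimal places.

e^(−kτ) = e^(−0.08450 × 17.6) = 0.2260
Accumulation ratio R = 1 / (1 − e^(−kτ)) = 1 / (1 − 0.2260) = 1.292
Steady-state peak = C₀ × R = 6.09 × 1.292 = 7.868 mg/L

7.87 mg/L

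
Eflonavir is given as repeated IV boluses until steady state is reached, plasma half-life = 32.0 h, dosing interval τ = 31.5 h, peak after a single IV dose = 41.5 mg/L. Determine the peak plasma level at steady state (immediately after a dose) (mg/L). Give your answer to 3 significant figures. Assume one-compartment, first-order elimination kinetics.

83.9 mg/L

k = ln2 / t½ = 0.693147 / 32.0 = 0.02166 h⁻¹
e^(−kτ) = e^(−0.02166 × 31.5) = 0.5055
Accumulation ratio R = 1 / (1 − e^(−kτ)) = 1 / (1 − 0.5055) = 2.022
Steady-state peak = C₀ × R = 41.5 × 2.022 = 83.91 mg/L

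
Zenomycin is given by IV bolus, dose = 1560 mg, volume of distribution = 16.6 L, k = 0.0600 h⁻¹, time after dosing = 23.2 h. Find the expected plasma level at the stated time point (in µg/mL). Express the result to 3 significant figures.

C₀ = Dose / Vd = 1560 / 16.6 = 93.98 mg/L
C = C₀ · e^(−k·t) = 93.98 × e^(−0.06000 × 23.2)
  = 93.98 × 0.2486 = 23.36 mg/L
(23.36 mg/L = 23.36 µg/mL)

23.4 µg/mL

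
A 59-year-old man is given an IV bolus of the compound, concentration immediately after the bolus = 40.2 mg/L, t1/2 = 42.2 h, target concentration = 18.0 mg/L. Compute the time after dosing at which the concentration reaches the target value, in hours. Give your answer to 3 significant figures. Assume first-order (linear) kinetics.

k = ln2 / t½ = 0.693147 / 42.2 = 0.01643 h⁻¹
t = ln(C₀ / C) / k = ln(40.20 / 18.0) / 0.01643
  = ln(2.233) / 0.01643 = 0.8033 / 0.01643 = 48.89 h

48.9 h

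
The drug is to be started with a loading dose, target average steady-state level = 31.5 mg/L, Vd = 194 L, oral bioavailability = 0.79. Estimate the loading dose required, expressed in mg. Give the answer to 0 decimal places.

7735 mg

LD = Css × Vd / F = 31.5 × 194 / 0.79 = 7735 mg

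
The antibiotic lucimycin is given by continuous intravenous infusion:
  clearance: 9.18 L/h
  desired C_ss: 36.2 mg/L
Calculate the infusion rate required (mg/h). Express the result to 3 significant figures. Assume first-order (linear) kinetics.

At steady state, infusion rate R₀ = Css × CL = 36.2 × 9.180 = 332.3 mg/h

332 mg/h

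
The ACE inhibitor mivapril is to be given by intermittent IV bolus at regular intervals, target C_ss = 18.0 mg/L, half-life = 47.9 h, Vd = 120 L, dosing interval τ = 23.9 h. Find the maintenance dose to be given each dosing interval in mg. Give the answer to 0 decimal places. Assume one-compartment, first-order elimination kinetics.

k = ln2 / t½ = 0.693147 / 47.9 = 0.01447 h⁻¹
CL = k × Vd = 0.01447 × 120 = 1.736 L/h
At steady state, Dose/τ = Css × CL.
Dose = Css × CL × τ = 18.0 × 1.736 × 23.9 = 746.8 mg

747 mg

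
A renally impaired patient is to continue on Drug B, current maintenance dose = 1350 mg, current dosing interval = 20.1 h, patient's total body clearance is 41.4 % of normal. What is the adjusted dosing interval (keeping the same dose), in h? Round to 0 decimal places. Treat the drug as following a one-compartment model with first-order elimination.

49 h

To keep the same average steady-state level, dosing rate must scale with clearance.
CL ratio = 41.4 / 100 = 0.4140
New interval (same dose) = 20.1 / 0.4140 = 48.55 h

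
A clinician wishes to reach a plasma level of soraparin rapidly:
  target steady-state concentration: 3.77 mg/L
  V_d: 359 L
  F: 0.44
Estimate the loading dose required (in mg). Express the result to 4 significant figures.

3076 mg

LD = Css × Vd / F = 3.77 × 359 / 0.44 = 3076 mg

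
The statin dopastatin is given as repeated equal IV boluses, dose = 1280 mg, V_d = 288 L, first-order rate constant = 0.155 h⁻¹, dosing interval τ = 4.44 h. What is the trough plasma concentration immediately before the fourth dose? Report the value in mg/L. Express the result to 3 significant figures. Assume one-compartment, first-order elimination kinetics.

3.92 mg/L

C₀ per dose = Dose / Vd = 1280 / 288 = 4.444 mg/L
Fraction remaining after one interval: r = e^(−kτ) = e^(−0.1550 × 4.44) = 0.5025
Before dose 4, 3 doses have been given (aged 1τ, 2τ, 3τ).
C_trough = C₀ × (r + r² + … + r^3) = C₀ × r(1−r^3)/(1−r)
        = 4.444 × 0.5025 × (1 − 0.1269) / (1 − 0.5025) = 3.919 mg/L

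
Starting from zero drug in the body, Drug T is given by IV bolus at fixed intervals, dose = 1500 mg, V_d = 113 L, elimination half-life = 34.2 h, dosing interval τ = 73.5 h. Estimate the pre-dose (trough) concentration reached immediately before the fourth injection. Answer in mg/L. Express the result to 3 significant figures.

C₀ per dose = Dose / Vd = 1500 / 113 = 13.27 mg/L
k = ln2 / t½ = 0.693147 / 34.2 = 0.02027 h⁻¹
Fraction remaining after one interval: r = e^(−kτ) = e^(−0.02027 × 73.5) = 0.2254
Before dose 4, 3 doses have been given (aged 1τ, 2τ, 3τ).
C_trough = C₀ × (r + r² + … + r^3) = C₀ × r(1−r^3)/(1−r)
        = 13.27 × 0.2254 × (1 − 0.01145) / (1 − 0.2254) = 3.817 mg/L

3.82 mg/L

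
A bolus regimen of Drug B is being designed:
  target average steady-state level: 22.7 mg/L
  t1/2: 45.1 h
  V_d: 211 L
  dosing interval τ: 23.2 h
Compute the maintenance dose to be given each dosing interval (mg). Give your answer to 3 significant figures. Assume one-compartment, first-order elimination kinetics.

k = ln2 / t½ = 0.693147 / 45.1 = 0.01537 h⁻¹
CL = k × Vd = 0.01537 × 211 = 3.243 L/h
At steady state, Dose/τ = Css × CL.
Dose = Css × CL × τ = 22.7 × 3.243 × 23.2 = 1708 mg

1710 mg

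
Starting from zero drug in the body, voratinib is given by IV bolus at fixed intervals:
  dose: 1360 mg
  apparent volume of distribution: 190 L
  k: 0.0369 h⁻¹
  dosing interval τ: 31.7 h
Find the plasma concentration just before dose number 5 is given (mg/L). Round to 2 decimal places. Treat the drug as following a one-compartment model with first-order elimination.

C₀ per dose = Dose / Vd = 1360 / 190 = 7.158 mg/L
Fraction remaining after one interval: r = e^(−kτ) = e^(−0.03690 × 31.7) = 0.3105
Before dose 5, 4 doses have been given (aged 1τ, 2τ, 3τ, 4τ).
C_trough = C₀ × (r + r² + … + r^4) = C₀ × r(1−r^4)/(1−r)
        = 7.158 × 0.3105 × (1 − 0.009295) / (1 − 0.3105) = 3.193 mg/L

3.19 mg/L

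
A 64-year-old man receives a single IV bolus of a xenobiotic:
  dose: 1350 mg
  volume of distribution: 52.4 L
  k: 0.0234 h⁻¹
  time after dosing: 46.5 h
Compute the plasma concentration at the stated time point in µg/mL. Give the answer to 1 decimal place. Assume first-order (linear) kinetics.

8.7 µg/mL

C₀ = Dose / Vd = 1350 / 52.4 = 25.76 mg/L
C = C₀ · e^(−k·t) = 25.76 × e^(−0.02340 × 46.5)
  = 25.76 × 0.3369 = 8.679 mg/L
(8.679 mg/L = 8.679 µg/mL)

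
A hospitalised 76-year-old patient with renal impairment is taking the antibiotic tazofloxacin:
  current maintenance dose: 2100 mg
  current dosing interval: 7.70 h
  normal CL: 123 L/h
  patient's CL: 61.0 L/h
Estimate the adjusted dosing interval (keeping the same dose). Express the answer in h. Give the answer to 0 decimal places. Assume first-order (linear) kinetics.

To keep the same average steady-state level, dosing rate must scale with clearance.
CL ratio = 61.0 / 123 = 0.4959
New interval (same dose) = 7.70 / 0.4959 = 15.53 h

16 h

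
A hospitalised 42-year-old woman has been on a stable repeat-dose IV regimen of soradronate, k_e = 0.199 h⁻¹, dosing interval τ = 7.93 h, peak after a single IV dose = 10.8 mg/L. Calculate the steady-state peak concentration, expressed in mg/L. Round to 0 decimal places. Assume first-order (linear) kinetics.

14 mg/L

e^(−kτ) = e^(−0.1990 × 7.93) = 0.2064
Accumulation ratio R = 1 / (1 − e^(−kτ)) = 1 / (1 − 0.2064) = 1.260
Steady-state peak = C₀ × R = 10.8 × 1.260 = 13.61 mg/L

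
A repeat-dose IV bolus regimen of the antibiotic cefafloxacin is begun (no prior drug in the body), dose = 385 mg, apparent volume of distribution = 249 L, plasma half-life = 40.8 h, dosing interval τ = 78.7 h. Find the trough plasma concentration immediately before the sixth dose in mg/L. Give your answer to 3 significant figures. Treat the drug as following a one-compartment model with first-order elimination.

C₀ per dose = Dose / Vd = 385 / 249 = 1.546 mg/L
k = ln2 / t½ = 0.693147 / 40.8 = 0.01699 h⁻¹
Fraction remaining after one interval: r = e^(−kτ) = e^(−0.01699 × 78.7) = 0.2626
Before dose 6, 5 doses have been given (aged 1τ, 2τ, 3τ, 4τ, 5τ).
C_trough = C₀ × (r + r² + … + r^5) = C₀ × r(1−r^5)/(1−r)
        = 1.546 × 0.2626 × (1 − 0.001249) / (1 − 0.2626) = 0.5499 mg/L

0.550 mg/L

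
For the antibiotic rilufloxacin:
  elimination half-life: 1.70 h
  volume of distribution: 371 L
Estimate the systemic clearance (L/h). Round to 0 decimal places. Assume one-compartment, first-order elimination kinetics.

k = ln2 / t½ = 0.693147 / 1.70 = 0.4077 h⁻¹
CL = k × Vd = 0.4077 × 371 = 151.3 L/h

151 L/h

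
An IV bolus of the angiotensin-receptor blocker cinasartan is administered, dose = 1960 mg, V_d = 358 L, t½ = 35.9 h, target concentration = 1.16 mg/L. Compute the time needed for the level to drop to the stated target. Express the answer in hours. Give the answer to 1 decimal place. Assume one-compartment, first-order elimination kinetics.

C₀ = Dose / Vd = 1960 / 358 = 5.475 mg/L
k = ln2 / t½ = 0.693147 / 35.9 = 0.01931 h⁻¹
t = ln(C₀ / C) / k = ln(5.475 / 1.16) / 0.01931
  = ln(4.720) / 0.01931 = 1.552 / 0.01931 = 80.37 h

80.4 h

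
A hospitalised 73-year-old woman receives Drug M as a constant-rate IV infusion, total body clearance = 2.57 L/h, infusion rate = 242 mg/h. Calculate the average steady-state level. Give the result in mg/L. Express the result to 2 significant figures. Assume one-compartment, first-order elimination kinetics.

94 mg/L

At steady state Css = R₀ / CL = 242 / 2.570 = 94.16 mg/L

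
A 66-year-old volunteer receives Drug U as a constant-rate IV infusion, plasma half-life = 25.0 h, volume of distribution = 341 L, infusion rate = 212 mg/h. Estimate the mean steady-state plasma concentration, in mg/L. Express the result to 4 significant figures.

22.42 mg/L

k = ln2 / t½ = 0.693147 / 25.0 = 0.02773 h⁻¹
CL = k × Vd = 0.02773 × 341 = 9.456 L/h
At steady state Css = R₀ / CL = 212 / 9.456 = 22.42 mg/L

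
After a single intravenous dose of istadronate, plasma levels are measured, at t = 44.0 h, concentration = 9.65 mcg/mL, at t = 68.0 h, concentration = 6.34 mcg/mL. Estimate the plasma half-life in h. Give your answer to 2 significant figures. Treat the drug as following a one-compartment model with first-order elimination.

40 h

k = ln(C₁/C₂) / (t₂ − t₁) = ln(9.65/6.34) / (68.0 − 44.0)
  = 0.4201 / 24.00 = 0.01750 h⁻¹
t½ = ln2 / k = 0.693147 / 0.01750 = 39.61 h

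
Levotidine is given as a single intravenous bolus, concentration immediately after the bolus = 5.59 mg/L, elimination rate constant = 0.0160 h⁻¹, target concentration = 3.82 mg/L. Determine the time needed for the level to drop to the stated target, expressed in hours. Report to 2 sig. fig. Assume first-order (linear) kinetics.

t = ln(C₀ / C) / k = ln(5.590 / 3.82) / 0.01600
  = ln(1.463) / 0.01600 = 0.3805 / 0.01600 = 23.78 h

24 h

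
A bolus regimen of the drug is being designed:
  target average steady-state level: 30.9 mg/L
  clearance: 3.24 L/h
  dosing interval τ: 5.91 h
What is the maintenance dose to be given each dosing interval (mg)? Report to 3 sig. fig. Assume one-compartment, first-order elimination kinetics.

592 mg

At steady state, Dose/τ = Css × CL.
Dose = Css × CL × τ = 30.9 × 3.240 × 5.91 = 591.7 mg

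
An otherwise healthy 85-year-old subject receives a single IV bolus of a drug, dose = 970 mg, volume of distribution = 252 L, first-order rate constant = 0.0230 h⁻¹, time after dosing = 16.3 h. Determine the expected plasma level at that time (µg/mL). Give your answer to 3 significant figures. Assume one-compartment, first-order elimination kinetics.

2.65 µg/mL

C₀ = Dose / Vd = 970.0 / 252 = 3.849 mg/L
C = C₀ · e^(−k·t) = 3.849 × e^(−0.02300 × 16.3)
  = 3.849 × 0.6874 = 2.646 mg/L
(2.646 mg/L = 2.646 µg/mL)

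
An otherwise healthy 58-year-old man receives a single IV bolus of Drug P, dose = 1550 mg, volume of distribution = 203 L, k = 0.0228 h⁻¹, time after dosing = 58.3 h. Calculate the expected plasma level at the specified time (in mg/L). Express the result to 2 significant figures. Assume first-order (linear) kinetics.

2.0 mg/L

C₀ = Dose / Vd = 1550 / 203 = 7.635 mg/L
C = C₀ · e^(−k·t) = 7.635 × e^(−0.02280 × 58.3)
  = 7.635 × 0.2647 = 2.021 mg/L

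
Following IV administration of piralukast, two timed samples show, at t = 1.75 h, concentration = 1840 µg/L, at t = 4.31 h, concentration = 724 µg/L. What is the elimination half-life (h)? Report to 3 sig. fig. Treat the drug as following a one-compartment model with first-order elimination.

1.90 h

k = ln(C₁/C₂) / (t₂ − t₁) = ln(1840/724) / (4.31 − 1.75)
  = 0.9327 / 2.560 = 0.3643 h⁻¹
t½ = ln2 / k = 0.693147 / 0.3643 = 1.903 h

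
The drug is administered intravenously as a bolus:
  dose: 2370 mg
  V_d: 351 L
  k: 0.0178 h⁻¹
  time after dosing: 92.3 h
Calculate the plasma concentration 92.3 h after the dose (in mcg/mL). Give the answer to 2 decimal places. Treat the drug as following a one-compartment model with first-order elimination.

C₀ = Dose / Vd = 2370 / 351 = 6.752 mg/L
C = C₀ · e^(−k·t) = 6.752 × e^(−0.01780 × 92.3)
  = 6.752 × 0.1934 = 1.306 mg/L
(1.306 mg/L = 1.306 mcg/mL)

1.31 mcg/mL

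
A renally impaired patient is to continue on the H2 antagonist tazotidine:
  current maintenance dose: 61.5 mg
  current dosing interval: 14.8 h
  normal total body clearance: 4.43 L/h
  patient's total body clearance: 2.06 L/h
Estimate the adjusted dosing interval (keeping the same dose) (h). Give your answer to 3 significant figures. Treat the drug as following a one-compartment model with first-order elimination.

31.8 h

To keep the same average steady-state level, dosing rate must scale with clearance.
CL ratio = 2.06 / 4.43 = 0.4650
New interval (same dose) = 14.8 / 0.4650 = 31.83 h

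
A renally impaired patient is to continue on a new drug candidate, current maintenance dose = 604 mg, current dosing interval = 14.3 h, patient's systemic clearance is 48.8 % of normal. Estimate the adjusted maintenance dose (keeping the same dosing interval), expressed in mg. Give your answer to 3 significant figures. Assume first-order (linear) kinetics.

295 mg

To keep the same average steady-state level, dosing rate must scale with clearance.
CL ratio = 48.8 / 100 = 0.4880
New dose (same interval) = 604 × 0.4880 = 294.8 mg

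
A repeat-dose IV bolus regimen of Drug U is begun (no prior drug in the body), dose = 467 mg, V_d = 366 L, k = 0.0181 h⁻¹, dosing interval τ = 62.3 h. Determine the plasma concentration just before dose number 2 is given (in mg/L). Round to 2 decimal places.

0.41 mg/L

C₀ per dose = Dose / Vd = 467 / 366 = 1.276 mg/L
Fraction remaining after one interval: r = e^(−kτ) = e^(−0.01810 × 62.3) = 0.3238
Before dose 2, 1 dose has been given (aged 1τ).
C_trough = C₀ × r = 1.276 × 0.3238 = 0.4132 mg/L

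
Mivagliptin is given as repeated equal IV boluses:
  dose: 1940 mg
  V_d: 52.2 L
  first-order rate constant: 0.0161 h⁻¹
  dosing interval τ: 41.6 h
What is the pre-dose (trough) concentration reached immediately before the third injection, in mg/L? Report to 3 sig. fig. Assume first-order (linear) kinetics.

C₀ per dose = Dose / Vd = 1940 / 52.2 = 37.16 mg/L
Fraction remaining after one interval: r = e^(−kτ) = e^(−0.01610 × 41.6) = 0.5118
Before dose 3, 2 doses have been given (aged 1τ, 2τ).
C_trough = C₀ × (r + r²) = 37.16 × (0.5118 + 0.2619) = 28.75 mg/L

28.8 mg/L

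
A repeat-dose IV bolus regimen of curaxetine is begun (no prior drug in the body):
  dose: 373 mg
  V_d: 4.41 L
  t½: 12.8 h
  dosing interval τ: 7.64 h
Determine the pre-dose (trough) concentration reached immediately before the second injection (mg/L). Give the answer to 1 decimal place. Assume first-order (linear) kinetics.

55.9 mg/L

C₀ per dose = Dose / Vd = 373 / 4.41 = 84.58 mg/L
k = ln2 / t½ = 0.693147 / 12.8 = 0.05415 h⁻¹
Fraction remaining after one interval: r = e^(−kτ) = e^(−0.05415 × 7.64) = 0.6612
Before dose 2, 1 dose has been given (aged 1τ).
C_trough = C₀ × r = 84.58 × 0.6612 = 55.92 mg/L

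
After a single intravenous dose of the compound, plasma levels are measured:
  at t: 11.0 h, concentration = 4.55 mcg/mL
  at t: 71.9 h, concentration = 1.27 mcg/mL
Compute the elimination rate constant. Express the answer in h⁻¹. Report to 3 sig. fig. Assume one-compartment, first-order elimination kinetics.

0.0210 h⁻¹

k = ln(C₁/C₂) / (t₂ − t₁) = ln(4.55/1.27) / (71.9 − 11.0)
  = 1.276 / 60.90 = 0.02095 h⁻¹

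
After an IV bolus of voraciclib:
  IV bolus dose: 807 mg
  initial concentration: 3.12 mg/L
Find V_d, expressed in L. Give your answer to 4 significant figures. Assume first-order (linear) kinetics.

Vd = Dose / C₀ = 807.0 / 3.12 = 258.7 L

258.7 L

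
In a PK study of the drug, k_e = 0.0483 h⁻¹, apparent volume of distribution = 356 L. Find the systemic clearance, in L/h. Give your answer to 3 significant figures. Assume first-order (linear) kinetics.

CL = k × Vd = 0.0483 × 356 = 17.19 L/h

17.2 L/h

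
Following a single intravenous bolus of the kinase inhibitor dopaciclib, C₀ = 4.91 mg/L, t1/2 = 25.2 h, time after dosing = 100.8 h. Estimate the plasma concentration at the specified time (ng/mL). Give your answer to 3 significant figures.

k = ln2 / t½ = 0.693147 / 25.2 = 0.02751 h⁻¹
t / t½ = 100.8 / 25.2 = 4 half-lives
C = C₀ × (1/2)^4 = 4.910 × 0.06250 = 0.3069 mg/L
Convert: 0.3069 mg/L × 1000 = 306.9 ng/mL

307 ng/mL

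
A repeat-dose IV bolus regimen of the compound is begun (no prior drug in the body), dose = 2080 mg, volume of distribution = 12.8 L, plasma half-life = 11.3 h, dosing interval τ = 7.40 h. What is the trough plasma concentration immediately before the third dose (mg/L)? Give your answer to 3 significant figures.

C₀ per dose = Dose / Vd = 2080 / 12.8 = 162.5 mg/L
k = ln2 / t½ = 0.693147 / 11.3 = 0.06134 h⁻¹
Fraction remaining after one interval: r = e^(−kτ) = e^(−0.06134 × 7.40) = 0.6351
Before dose 3, 2 doses have been given (aged 1τ, 2τ).
C_trough = C₀ × (r + r²) = 162.5 × (0.6351 + 0.4034) = 168.8 mg/L

169 mg/L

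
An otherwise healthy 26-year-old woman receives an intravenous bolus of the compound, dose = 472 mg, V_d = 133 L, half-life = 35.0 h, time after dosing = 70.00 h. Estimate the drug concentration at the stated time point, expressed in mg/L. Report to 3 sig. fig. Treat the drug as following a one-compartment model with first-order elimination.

C₀ = Dose / Vd = 472.0 / 133 = 3.549 mg/L
k = ln2 / t½ = 0.693147 / 35.0 = 0.01980 h⁻¹
t / t½ = 70.00 / 35.0 = 2 half-lives
C = C₀ × (1/2)^2 = 3.549 × 0.2500 = 0.8873 mg/L

0.887 mg/L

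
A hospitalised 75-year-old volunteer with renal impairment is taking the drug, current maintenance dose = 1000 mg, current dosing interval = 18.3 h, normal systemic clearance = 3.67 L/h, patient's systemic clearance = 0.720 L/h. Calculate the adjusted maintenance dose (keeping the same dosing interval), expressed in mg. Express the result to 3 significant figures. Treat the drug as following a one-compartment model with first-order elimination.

To keep the same average steady-state level, dosing rate must scale with clearance.
CL ratio = 0.720 / 3.67 = 0.1962
New dose (same interval) = 1000 × 0.1962 = 196.2 mg

196 mg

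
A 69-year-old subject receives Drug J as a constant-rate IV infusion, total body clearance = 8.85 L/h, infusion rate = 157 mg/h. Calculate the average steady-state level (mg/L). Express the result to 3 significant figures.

At steady state Css = R₀ / CL = 157 / 8.850 = 17.74 mg/L

17.7 mg/L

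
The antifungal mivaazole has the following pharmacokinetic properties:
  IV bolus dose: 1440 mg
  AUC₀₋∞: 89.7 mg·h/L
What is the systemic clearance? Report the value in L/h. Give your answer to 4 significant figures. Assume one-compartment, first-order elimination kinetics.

CL = Dose / AUC = 1440 / 89.7 = 16.05 L/h

16.05 L/h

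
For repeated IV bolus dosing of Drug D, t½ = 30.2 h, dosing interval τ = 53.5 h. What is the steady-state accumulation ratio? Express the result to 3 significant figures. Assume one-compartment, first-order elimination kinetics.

k = ln2 / t½ = 0.693147 / 30.2 = 0.02295 h⁻¹
e^(−kτ) = e^(−0.02295 × 53.5) = 0.2929
Accumulation ratio R = 1 / (1 − e^(−kτ)) = 1 / (1 − 0.2929) = 1.414

1.41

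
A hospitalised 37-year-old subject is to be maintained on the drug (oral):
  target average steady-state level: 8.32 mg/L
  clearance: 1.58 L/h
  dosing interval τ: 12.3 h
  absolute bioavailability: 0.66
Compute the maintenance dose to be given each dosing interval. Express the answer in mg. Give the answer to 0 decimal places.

245 mg

At steady state, F × (Dose/τ) = Css × CL.
Dose = Css × CL × τ / F = 8.32 × 1.580 × 12.3 / 0.66 = 245.0 mg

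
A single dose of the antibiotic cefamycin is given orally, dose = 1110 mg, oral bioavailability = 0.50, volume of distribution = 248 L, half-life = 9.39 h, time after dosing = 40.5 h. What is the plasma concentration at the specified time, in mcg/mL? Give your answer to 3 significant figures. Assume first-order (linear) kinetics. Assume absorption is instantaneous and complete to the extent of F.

0.113 mcg/mL

Amount reaching circulation = F × Dose = 0.50 × 1110 = 555.0 mg
C₀ = F·Dose / Vd = 555.0 / 248 = 2.238 mg/L
k = ln2 / t½ = 0.693147 / 9.39 = 0.07382 h⁻¹
C = C₀ · e^(−k·t) = 2.238 × e^(−0.07382 × 40.5)
  = 2.238 × 0.05030 = 0.1126 mg/L
(0.1126 mg/L = 0.1126 mcg/mL)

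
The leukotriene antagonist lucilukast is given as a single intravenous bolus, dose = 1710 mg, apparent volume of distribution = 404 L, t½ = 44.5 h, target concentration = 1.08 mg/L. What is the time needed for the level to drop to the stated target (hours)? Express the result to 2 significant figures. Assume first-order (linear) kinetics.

C₀ = Dose / Vd = 1710 / 404 = 4.233 mg/L
k = ln2 / t½ = 0.693147 / 44.5 = 0.01558 h⁻¹
t = ln(C₀ / C) / k = ln(4.233 / 1.08) / 0.01558
  = ln(3.919) / 0.01558 = 1.366 / 0.01558 = 87.68 h

88 h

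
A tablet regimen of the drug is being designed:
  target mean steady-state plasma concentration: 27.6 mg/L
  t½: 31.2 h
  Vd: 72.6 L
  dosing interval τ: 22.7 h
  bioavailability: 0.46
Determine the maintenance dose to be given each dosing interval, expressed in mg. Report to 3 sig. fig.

2200 mg

k = ln2 / t½ = 0.693147 / 31.2 = 0.02222 h⁻¹
CL = k × Vd = 0.02222 × 72.6 = 1.613 L/h
At steady state, F × (Dose/τ) = Css × CL.
Dose = Css × CL × τ / F = 27.6 × 1.613 × 22.7 / 0.46 = 2197 mg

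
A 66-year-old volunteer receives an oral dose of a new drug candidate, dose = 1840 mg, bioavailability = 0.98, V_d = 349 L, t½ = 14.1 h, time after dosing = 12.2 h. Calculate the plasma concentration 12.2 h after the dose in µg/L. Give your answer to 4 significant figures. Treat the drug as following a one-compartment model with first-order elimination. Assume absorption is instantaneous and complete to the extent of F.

2836 µg/L

Amount reaching circulation = F × Dose = 0.98 × 1840 = 1803 mg
C₀ = F·Dose / Vd = 1803 / 349 = 5.166 mg/L
k = ln2 / t½ = 0.693147 / 14.1 = 0.04916 h⁻¹
C = C₀ · e^(−k·t) = 5.166 × e^(−0.04916 × 12.2)
  = 5.166 × 0.5489 = 2.836 mg/L
Convert: 2.836 mg/L × 1000 = 2836 µg/L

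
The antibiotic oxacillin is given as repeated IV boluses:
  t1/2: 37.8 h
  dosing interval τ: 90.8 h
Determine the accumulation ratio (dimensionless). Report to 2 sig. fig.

1.2

k = ln2 / t½ = 0.693147 / 37.8 = 0.01834 h⁻¹
e^(−kτ) = e^(−0.01834 × 90.8) = 0.1891
Accumulation ratio R = 1 / (1 − e^(−kτ)) = 1 / (1 − 0.1891) = 1.233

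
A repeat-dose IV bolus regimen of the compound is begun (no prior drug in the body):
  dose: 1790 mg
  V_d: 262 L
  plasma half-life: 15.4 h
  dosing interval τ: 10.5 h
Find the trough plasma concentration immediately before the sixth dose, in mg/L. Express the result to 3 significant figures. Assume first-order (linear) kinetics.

C₀ per dose = Dose / Vd = 1790 / 262 = 6.832 mg/L
k = ln2 / t½ = 0.693147 / 15.4 = 0.04501 h⁻¹
Fraction remaining after one interval: r = e^(−kτ) = e^(−0.04501 × 10.5) = 0.6234
Before dose 6, 5 doses have been given (aged 1τ, 2τ, 3τ, 4τ, 5τ).
C_trough = C₀ × (r + r² + … + r^5) = C₀ × r(1−r^5)/(1−r)
        = 6.832 × 0.6234 × (1 − 0.09415) / (1 − 0.6234) = 10.24 mg/L

10.2 mg/L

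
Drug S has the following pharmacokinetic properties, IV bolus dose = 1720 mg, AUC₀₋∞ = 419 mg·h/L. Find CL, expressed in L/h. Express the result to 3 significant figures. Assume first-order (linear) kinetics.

4.11 L/h

CL = Dose / AUC = 1720 / 419 = 4.105 L/h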